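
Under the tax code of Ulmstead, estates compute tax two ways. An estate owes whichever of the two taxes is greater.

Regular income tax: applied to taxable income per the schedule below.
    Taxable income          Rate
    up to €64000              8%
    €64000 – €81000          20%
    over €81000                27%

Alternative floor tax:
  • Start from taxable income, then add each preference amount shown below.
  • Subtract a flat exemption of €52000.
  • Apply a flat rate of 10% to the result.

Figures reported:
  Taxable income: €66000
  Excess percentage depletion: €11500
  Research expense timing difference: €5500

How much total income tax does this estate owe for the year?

€5520

Alternative floor tax:
  Adjusted income: €66000 + €11500 + €5500 = €83000
  Less exemption €52000 → base €31000
  €31000 × 10% = €3100

Regular income tax:
  €64000 × 8% = €5120
  €2000 × 20% = €400
  → €5520

€5520 > €3100, so the regular income tax governs.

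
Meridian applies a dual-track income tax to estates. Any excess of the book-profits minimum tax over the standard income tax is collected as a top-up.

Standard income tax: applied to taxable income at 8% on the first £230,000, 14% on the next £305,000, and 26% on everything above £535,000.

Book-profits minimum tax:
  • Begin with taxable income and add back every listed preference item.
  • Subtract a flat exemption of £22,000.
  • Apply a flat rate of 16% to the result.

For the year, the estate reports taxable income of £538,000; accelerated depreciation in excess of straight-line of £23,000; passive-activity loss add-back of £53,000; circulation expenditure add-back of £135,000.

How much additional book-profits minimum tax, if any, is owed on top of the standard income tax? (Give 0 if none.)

Book-profits minimum tax:
  Adjusted income: £538,000 + £23,000 + £53,000 + £135,000 = £749,000
  Less exemption £22,000 → base £727,000
  £727,000 × 16% = £116,320

Standard income tax:
  £230,000 × 8% = £18,400
  £305,000 × 14% = £42,700
  £3,000 × 26% = £780
  → £61,880

Excess of book-profits minimum tax over standard income tax: £116,320 − £61,880 = £54,440.

£54,440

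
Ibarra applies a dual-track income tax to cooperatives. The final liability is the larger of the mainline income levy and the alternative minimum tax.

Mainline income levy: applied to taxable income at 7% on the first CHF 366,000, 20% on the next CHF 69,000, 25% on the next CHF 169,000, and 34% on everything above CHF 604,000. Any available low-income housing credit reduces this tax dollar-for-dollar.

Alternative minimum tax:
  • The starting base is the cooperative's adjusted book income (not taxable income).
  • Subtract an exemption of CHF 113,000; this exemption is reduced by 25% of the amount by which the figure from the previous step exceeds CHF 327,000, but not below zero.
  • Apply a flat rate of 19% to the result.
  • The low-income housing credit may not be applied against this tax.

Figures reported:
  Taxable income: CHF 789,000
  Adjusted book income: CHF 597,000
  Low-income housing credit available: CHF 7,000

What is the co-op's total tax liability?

CHF 137,570

Alternative minimum tax:
  Base (adjusted book income): CHF 597,000
  Exemption: CHF 113,000 − 25% × (CHF 597,000 − CHF 327,000) = CHF 113,000 − CHF 67,500 = CHF 45,500
  Base: CHF 597,000 − CHF 45,500 = CHF 551,500
  CHF 551,500 × 19% = CHF 104,785

Mainline income levy:
  CHF 366,000 × 7% = CHF 25,620
  CHF 69,000 × 20% = CHF 13,800
  CHF 169,000 × 25% = CHF 42,250
  CHF 185,000 × 34% = CHF 62,900
  → CHF 144,570
  Less low-income housing credit CHF 7,000 → CHF 137,570

CHF 137,570 > CHF 104,785, so the mainline income levy governs.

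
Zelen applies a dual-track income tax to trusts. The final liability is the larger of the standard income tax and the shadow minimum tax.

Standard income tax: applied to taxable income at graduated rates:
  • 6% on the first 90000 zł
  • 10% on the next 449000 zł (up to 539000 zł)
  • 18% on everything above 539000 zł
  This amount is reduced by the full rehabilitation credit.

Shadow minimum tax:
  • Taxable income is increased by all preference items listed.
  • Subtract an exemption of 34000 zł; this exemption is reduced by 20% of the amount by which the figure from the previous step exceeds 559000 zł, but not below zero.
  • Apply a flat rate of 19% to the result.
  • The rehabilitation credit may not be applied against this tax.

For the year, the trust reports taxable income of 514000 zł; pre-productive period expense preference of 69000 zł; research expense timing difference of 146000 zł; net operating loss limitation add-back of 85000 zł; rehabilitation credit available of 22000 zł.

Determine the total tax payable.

154660 zł

Shadow minimum tax:
  Adjusted income: 514000 zł + 69000 zł + 146000 zł + 85000 zł = 814000 zł
  Exemption: 20% × (814000 zł − 559000 zł) = 51000 zł ≥ 34000 zł, so the exemption is fully phased out
  Base: 814000 zł − 0 zł = 814000 zł
  814000 zł × 19% = 154660 zł

Standard income tax:
  90000 zł × 6% = 5400 zł
  424000 zł × 10% = 42400 zł
  → 47800 zł
  Less rehabilitation credit 22000 zł → 25800 zł

154660 zł > 25800 zł, so the shadow minimum tax is the binding amount.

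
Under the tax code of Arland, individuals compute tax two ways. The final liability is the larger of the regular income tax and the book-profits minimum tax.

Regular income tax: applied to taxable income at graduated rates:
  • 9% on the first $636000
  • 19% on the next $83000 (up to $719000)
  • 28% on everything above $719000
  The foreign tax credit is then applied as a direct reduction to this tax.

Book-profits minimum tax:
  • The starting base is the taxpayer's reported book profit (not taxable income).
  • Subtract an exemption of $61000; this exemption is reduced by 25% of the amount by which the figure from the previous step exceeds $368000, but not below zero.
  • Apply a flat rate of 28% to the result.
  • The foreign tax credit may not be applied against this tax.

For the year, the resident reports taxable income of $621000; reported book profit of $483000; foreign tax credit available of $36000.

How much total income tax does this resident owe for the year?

Book-profits minimum tax:
  Base (reported book profit): $483000
  Exemption: $61000 − 25% × ($483000 − $368000) = $61000 − $28750 = $32250
  Base: $483000 − $32250 = $450750
  $450750 × 28% = $126210

Regular income tax:
  $621000 × 9% = $55890
  Less foreign tax credit $36000 → $19890

$126210 > $19890, so the book-profits minimum tax is the binding amount.

$126210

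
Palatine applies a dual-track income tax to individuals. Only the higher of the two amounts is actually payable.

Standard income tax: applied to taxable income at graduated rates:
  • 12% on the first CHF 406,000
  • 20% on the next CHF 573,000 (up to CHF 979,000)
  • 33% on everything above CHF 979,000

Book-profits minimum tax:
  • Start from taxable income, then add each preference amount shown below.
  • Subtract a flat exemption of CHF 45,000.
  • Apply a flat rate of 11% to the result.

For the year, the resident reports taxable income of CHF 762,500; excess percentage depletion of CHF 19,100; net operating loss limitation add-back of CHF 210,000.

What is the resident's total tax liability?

CHF 120,020

Book-profits minimum tax:
  Adjusted income: CHF 762,500 + CHF 19,100 + CHF 210,000 = CHF 991,600
  Less exemption CHF 45,000 → base CHF 946,600
  CHF 946,600 × 11% = CHF 104,126

Standard income tax:
  CHF 406,000 × 12% = CHF 48,720
  CHF 356,500 × 20% = CHF 71,300
  → CHF 120,020

CHF 120,020 > CHF 104,126, so the standard income tax governs.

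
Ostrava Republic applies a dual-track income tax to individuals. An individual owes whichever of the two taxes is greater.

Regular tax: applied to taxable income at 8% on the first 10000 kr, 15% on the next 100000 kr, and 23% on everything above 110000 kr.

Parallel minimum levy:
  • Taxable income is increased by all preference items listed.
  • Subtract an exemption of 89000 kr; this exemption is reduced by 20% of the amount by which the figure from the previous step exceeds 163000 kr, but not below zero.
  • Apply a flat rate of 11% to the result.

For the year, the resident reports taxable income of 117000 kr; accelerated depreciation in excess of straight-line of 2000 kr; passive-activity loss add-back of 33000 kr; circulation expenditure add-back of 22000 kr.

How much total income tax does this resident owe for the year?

Regular tax:
  10000 kr × 8% = 800 kr
  100000 kr × 15% = 15000 kr
  7000 kr × 23% = 1610 kr
  → 17410 kr

Parallel minimum levy:
  Adjusted income: 117000 kr + 2000 kr + 33000 kr + 22000 kr = 174000 kr
  Exemption: 89000 kr − 20% × (174000 kr − 163000 kr) = 89000 kr − 2200 kr = 86800 kr
  Base: 174000 kr − 86800 kr = 87200 kr
  87200 kr × 11% = 9592 kr

17410 kr > 9592 kr, so the regular tax governs.

17410 kr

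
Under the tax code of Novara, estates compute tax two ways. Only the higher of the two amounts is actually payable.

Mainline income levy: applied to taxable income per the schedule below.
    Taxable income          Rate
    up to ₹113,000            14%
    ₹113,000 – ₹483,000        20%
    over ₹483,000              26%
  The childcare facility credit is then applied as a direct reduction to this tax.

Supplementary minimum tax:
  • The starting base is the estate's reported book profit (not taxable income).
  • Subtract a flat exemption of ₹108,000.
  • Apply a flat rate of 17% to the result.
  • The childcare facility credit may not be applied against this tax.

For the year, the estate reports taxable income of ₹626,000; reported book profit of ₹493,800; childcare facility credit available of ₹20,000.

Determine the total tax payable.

₹107,000

Supplementary minimum tax:
  Base (reported book profit): ₹493,800
  Less exemption ₹108,000 → base ₹385,800
  ₹385,800 × 17% = ₹65,586

Mainline income levy:
  ₹113,000 × 14% = ₹15,820
  ₹370,000 × 20% = ₹74,000
  ₹143,000 × 26% = ₹37,180
  → ₹127,000
  Less childcare facility credit ₹20,000 → ₹107,000

₹107,000 > ₹65,586, so the mainline income levy governs.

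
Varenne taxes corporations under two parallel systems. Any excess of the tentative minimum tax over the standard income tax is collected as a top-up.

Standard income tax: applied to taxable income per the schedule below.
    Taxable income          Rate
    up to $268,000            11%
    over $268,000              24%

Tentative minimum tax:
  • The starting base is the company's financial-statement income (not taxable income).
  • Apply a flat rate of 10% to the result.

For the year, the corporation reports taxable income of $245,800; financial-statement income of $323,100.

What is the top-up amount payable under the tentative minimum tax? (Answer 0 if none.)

$5,272

Standard income tax:
  $245,800 × 11% = $27,038

Tentative minimum tax:
  Base (financial-statement income): $323,100
  $323,100 × 10% = $32,310

Excess of tentative minimum tax over standard income tax: $32,310 − $27,038 = $5,272.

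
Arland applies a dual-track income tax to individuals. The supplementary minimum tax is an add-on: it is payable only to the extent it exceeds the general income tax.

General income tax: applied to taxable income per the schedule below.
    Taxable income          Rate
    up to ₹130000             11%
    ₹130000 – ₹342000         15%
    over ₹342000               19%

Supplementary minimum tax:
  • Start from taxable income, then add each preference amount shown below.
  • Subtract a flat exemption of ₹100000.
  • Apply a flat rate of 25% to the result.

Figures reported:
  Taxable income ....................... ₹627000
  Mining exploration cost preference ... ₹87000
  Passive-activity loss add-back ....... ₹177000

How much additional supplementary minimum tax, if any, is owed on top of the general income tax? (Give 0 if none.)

₹97500

Supplementary minimum tax:
  Adjusted income: ₹627000 + ₹87000 + ₹177000 = ₹891000
  Less exemption ₹100000 → base ₹791000
  ₹791000 × 25% = ₹197750

General income tax:
  ₹130000 × 11% = ₹14300
  ₹212000 × 15% = ₹31800
  ₹285000 × 19% = ₹54150
  → ₹100250

Excess of supplementary minimum tax over general income tax: ₹197750 − ₹100250 = ₹97500.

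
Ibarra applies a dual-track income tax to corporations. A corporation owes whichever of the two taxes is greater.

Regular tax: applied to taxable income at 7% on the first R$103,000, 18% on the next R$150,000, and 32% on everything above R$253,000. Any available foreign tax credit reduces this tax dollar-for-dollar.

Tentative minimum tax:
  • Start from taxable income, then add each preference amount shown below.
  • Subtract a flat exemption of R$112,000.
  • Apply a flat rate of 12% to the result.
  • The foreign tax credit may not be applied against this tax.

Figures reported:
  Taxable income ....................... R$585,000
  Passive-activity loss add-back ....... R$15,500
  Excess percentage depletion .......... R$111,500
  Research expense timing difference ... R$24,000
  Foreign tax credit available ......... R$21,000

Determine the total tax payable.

R$119,450

Tentative minimum tax:
  Adjusted income: R$585,000 + R$15,500 + R$111,500 + R$24,000 = R$736,000
  Less exemption R$112,000 → base R$624,000
  R$624,000 × 12% = R$74,880

Regular tax:
  R$103,000 × 7% = R$7,210
  R$150,000 × 18% = R$27,000
  R$332,000 × 32% = R$106,240
  → R$140,450
  Less foreign tax credit R$21,000 → R$119,450

R$119,450 > R$74,880, so the regular tax governs.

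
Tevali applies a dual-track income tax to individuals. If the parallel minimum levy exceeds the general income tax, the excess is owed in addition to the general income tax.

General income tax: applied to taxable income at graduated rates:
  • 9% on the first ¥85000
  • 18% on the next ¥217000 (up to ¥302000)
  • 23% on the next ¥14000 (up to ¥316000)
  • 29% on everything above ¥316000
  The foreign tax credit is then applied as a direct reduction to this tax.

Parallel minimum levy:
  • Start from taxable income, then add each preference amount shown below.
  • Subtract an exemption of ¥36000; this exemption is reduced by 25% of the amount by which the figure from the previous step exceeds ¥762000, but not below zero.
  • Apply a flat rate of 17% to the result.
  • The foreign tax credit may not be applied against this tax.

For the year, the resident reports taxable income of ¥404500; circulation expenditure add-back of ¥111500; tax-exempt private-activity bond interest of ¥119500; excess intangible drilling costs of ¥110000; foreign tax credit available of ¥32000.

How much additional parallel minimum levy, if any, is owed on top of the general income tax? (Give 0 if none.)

Parallel minimum levy:
  Adjusted income: ¥404500 + ¥111500 + ¥119500 + ¥110000 = ¥745500
  Exemption: ¥745500 ≤ ¥762000, so full ¥36000 applies
  Base: ¥745500 − ¥36000 = ¥709500
  ¥709500 × 17% = ¥120615

General income tax:
  ¥85000 × 9% = ¥7650
  ¥217000 × 18% = ¥39060
  ¥14000 × 23% = ¥3220
  ¥88500 × 29% = ¥25665
  → ¥75595
  Less foreign tax credit ¥32000 → ¥43595

Excess of parallel minimum levy over general income tax: ¥120615 − ¥43595 = ¥77020.

¥77020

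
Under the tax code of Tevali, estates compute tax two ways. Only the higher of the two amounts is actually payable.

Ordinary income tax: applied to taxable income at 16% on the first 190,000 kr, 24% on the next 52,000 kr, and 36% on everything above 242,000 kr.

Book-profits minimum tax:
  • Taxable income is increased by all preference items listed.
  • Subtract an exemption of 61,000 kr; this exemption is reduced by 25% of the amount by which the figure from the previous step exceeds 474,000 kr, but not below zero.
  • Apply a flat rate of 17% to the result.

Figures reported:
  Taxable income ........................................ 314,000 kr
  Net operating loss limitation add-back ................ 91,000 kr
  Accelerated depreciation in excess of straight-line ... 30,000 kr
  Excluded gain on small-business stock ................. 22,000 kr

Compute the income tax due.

Book-profits minimum tax:
  Adjusted income: 314,000 kr + 91,000 kr + 30,000 kr + 22,000 kr = 457,000 kr
  Exemption: 457,000 kr ≤ 474,000 kr, so full 61,000 kr applies
  Base: 457,000 kr − 61,000 kr = 396,000 kr
  396,000 kr × 17% = 67,320 kr

Ordinary income tax:
  190,000 kr × 16% = 30,400 kr
  52,000 kr × 24% = 12,480 kr
  72,000 kr × 36% = 25,920 kr
  → 68,800 kr

68,800 kr > 67,320 kr, so the ordinary income tax governs.

68,800 kr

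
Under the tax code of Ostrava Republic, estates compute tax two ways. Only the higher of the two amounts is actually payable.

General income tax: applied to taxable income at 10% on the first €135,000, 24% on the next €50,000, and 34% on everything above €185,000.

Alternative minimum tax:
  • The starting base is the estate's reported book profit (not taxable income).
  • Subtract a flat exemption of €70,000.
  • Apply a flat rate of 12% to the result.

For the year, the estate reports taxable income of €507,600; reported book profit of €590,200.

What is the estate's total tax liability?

€135,184

Alternative minimum tax:
  Base (reported book profit): €590,200
  Less exemption €70,000 → base €520,200
  €520,200 × 12% = €62,424

General income tax:
  €135,000 × 10% = €13,500
  €50,000 × 24% = €12,000
  €322,600 × 34% = €109,684
  → €135,184

€135,184 > €62,424, so the general income tax governs.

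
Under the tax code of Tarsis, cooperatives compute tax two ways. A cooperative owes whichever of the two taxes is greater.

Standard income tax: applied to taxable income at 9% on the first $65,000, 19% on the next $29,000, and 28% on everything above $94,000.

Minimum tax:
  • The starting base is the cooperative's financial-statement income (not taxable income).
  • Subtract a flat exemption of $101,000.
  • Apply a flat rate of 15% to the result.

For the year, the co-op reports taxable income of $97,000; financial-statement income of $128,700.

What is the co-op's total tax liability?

$12,200

Minimum tax:
  Base (financial-statement income): $128,700
  Less exemption $101,000 → base $27,700
  $27,700 × 15% = $4,155

Standard income tax:
  $65,000 × 9% = $5,850
  $29,000 × 19% = $5,510
  $3,000 × 28% = $840
  → $12,200

$12,200 > $4,155, so the standard income tax governs.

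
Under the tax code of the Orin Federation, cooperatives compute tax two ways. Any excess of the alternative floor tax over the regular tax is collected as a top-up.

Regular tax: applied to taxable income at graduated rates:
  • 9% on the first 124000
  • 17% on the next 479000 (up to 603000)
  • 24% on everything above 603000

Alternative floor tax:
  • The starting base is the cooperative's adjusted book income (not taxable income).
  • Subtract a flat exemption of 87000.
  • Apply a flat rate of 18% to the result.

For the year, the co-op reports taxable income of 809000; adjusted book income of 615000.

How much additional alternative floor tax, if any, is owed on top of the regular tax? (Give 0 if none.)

0

Alternative floor tax:
  Base (adjusted book income): 615000
  Less exemption 87000 → base 528000
  528000 × 18% = 95040

Regular tax:
  124000 × 9% = 11160
  479000 × 17% = 81430
  206000 × 24% = 49440
  → 142030

95040 ≤ 142030, so no add-on is due.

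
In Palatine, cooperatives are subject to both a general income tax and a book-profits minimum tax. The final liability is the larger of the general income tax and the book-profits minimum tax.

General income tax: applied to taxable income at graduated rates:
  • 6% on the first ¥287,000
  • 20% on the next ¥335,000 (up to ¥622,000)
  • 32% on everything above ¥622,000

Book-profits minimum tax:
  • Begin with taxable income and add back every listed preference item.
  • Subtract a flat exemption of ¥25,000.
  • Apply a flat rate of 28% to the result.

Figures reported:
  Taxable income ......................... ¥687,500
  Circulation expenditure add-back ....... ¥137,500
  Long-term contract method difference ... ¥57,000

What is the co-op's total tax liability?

Book-profits minimum tax:
  Adjusted income: ¥687,500 + ¥137,500 + ¥57,000 = ¥882,000
  Less exemption ¥25,000 → base ¥857,000
  ¥857,000 × 28% = ¥239,960

General income tax:
  ¥287,000 × 6% = ¥17,220
  ¥335,000 × 20% = ¥67,000
  ¥65,500 × 32% = ¥20,960
  → ¥105,180

¥239,960 > ¥105,180, so the book-profits minimum tax is the binding amount.

¥239,960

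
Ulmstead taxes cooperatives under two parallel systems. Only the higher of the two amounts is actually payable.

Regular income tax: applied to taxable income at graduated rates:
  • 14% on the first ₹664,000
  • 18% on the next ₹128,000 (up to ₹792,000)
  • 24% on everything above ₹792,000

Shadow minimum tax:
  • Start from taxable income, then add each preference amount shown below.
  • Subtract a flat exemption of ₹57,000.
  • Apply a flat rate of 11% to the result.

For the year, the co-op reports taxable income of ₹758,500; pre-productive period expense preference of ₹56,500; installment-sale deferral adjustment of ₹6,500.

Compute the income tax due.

₹109,970

Regular income tax:
  ₹664,000 × 14% = ₹92,960
  ₹94,500 × 18% = ₹17,010
  → ₹109,970

Shadow minimum tax:
  Adjusted income: ₹758,500 + ₹56,500 + ₹6,500 = ₹821,500
  Less exemption ₹57,000 → base ₹764,500
  ₹764,500 × 11% = ₹84,095

₹109,970 > ₹84,095, so the regular income tax governs.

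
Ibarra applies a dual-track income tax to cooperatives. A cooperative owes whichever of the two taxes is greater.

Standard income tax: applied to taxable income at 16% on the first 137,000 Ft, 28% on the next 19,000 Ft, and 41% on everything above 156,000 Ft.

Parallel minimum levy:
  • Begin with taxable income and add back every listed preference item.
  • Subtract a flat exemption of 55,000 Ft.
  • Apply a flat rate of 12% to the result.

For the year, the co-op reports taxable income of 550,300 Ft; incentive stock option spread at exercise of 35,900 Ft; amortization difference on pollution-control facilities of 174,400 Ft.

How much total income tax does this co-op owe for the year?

188,903 Ft

Parallel minimum levy:
  Adjusted income: 550,300 Ft + 35,900 Ft + 174,400 Ft = 760,600 Ft
  Less exemption 55,000 Ft → base 705,600 Ft
  705,600 Ft × 12% = 84,672 Ft

Standard income tax:
  137,000 Ft × 16% = 21,920 Ft
  19,000 Ft × 28% = 5,320 Ft
  394,300 Ft × 41% = 161,663 Ft
  → 188,903 Ft

188,903 Ft > 84,672 Ft, so the standard income tax governs.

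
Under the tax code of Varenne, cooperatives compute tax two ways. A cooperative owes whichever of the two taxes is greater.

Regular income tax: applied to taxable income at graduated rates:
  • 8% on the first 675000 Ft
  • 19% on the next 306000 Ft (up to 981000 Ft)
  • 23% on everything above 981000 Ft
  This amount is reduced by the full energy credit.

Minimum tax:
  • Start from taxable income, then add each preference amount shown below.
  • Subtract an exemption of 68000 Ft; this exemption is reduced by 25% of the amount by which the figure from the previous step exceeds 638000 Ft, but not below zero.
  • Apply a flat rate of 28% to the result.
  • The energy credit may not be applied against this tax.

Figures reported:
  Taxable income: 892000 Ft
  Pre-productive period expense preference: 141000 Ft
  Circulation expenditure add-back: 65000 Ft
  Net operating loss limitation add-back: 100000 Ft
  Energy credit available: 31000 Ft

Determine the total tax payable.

Minimum tax:
  Adjusted income: 892000 Ft + 141000 Ft + 65000 Ft + 100000 Ft = 1198000 Ft
  Exemption: 25% × (1198000 Ft − 638000 Ft) = 140000 Ft ≥ 68000 Ft, so the exemption is fully phased out
  Base: 1198000 Ft − 0 Ft = 1198000 Ft
  1198000 Ft × 28% = 335440 Ft

Regular income tax:
  675000 Ft × 8% = 54000 Ft
  217000 Ft × 19% = 41230 Ft
  → 95230 Ft
  Less energy credit 31000 Ft → 64230 Ft

335440 Ft > 64230 Ft, so the minimum tax is the binding amount.

335440 Ft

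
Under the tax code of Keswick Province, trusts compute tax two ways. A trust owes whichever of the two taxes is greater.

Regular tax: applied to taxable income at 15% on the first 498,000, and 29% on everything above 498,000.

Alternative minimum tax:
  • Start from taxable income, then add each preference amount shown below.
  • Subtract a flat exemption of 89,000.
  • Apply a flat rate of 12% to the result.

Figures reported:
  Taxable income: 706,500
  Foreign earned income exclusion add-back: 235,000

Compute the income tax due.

135,165

Alternative minimum tax:
  Adjusted income: 706,500 + 235,000 = 941,500
  Less exemption 89,000 → base 852,500
  852,500 × 12% = 102,300

Regular tax:
  498,000 × 15% = 74,700
  208,500 × 29% = 60,465
  → 135,165

135,165 > 102,300, so the regular tax governs.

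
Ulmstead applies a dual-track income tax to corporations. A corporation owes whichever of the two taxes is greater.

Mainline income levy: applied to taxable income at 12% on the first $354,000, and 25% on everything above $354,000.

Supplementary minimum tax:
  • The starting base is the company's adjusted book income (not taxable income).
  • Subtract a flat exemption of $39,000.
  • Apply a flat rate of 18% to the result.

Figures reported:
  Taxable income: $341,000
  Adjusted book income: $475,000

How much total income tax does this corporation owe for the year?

$78,480

Mainline income levy:
  $341,000 × 12% = $40,920

Supplementary minimum tax:
  Base (adjusted book income): $475,000
  Less exemption $39,000 → base $436,000
  $436,000 × 18% = $78,480

$78,480 > $40,920, so the supplementary minimum tax is the binding amount.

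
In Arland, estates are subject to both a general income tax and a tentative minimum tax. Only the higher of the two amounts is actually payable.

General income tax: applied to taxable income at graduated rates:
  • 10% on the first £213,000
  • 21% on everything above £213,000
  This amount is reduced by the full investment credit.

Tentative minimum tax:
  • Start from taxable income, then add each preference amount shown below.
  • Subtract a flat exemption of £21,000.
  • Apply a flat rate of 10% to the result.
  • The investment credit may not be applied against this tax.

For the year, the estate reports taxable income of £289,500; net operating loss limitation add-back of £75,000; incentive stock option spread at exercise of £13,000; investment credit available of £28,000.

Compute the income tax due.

Tentative minimum tax:
  Adjusted income: £289,500 + £75,000 + £13,000 = £377,500
  Less exemption £21,000 → base £356,500
  £356,500 × 10% = £35,650

General income tax:
  £213,000 × 10% = £21,300
  £76,500 × 21% = £16,065
  → £37,365
  Less investment credit £28,000 → £9,365

£35,650 > £9,365, so the tentative minimum tax is the binding amount.

£35,650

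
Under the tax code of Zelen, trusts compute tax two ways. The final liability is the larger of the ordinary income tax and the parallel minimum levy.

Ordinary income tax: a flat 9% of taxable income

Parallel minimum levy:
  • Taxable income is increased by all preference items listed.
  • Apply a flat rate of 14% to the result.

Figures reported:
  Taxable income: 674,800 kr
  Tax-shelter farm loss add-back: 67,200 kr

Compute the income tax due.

Ordinary income tax:
  674,800 kr × 9% = 60,732 kr

Parallel minimum levy:
  Adjusted income: 674,800 kr + 67,200 kr = 742,000 kr
  742,000 kr × 14% = 103,880 kr

103,880 kr > 60,732 kr, so the parallel minimum levy is the binding amount.

103,880 kr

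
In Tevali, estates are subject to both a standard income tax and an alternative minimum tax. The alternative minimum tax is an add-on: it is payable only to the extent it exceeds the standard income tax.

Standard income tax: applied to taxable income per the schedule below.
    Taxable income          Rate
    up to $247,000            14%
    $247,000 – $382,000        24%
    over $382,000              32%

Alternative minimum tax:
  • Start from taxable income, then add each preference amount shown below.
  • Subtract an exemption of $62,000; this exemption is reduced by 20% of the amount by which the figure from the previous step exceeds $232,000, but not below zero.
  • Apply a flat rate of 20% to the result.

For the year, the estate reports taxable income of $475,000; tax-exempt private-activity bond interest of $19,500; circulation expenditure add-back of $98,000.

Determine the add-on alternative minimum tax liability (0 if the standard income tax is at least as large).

$21,760

Standard income tax:
  $247,000 × 14% = $34,580
  $135,000 × 24% = $32,400
  $93,000 × 32% = $29,760
  → $96,740

Alternative minimum tax:
  Adjusted income: $475,000 + $19,500 + $98,000 = $592,500
  Exemption: 20% × ($592,500 − $232,000) = $72,100 ≥ $62,000, so the exemption is fully phased out
  Base: $592,500 − $0 = $592,500
  $592,500 × 20% = $118,500

Excess of alternative minimum tax over standard income tax: $118,500 − $96,740 = $21,760.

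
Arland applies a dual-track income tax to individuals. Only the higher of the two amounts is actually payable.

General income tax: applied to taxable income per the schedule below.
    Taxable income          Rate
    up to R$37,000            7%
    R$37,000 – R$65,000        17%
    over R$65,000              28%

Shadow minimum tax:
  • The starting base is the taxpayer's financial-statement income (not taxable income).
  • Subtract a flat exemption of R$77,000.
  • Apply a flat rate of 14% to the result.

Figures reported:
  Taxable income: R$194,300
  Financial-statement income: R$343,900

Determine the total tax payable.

R$43,554

Shadow minimum tax:
  Base (financial-statement income): R$343,900
  Less exemption R$77,000 → base R$266,900
  R$266,900 × 14% = R$37,366

General income tax:
  R$37,000 × 7% = R$2,590
  R$28,000 × 17% = R$4,760
  R$129,300 × 28% = R$36,204
  → R$43,554

R$43,554 > R$37,366, so the general income tax governs.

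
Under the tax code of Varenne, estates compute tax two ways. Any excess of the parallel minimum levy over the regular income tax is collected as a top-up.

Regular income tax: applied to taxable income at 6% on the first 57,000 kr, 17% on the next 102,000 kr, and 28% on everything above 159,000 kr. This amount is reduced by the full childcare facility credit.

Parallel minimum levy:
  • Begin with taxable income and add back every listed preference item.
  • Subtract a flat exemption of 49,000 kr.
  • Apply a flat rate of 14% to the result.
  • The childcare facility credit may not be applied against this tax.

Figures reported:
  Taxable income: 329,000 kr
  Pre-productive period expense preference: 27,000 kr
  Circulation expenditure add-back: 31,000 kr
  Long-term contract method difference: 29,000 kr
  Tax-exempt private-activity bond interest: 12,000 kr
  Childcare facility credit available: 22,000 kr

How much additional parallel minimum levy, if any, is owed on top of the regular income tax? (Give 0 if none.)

Regular income tax:
  57,000 kr × 6% = 3,420 kr
  102,000 kr × 17% = 17,340 kr
  170,000 kr × 28% = 47,600 kr
  → 68,360 kr
  Less childcare facility credit 22,000 kr → 46,360 kr

Parallel minimum levy:
  Adjusted income: 329,000 kr + 27,000 kr + 31,000 kr + 29,000 kr + 12,000 kr = 428,000 kr
  Less exemption 49,000 kr → base 379,000 kr
  379,000 kr × 14% = 53,060 kr

Excess of parallel minimum levy over regular income tax: 53,060 kr − 46,360 kr = 6,700 kr.

6,700 kr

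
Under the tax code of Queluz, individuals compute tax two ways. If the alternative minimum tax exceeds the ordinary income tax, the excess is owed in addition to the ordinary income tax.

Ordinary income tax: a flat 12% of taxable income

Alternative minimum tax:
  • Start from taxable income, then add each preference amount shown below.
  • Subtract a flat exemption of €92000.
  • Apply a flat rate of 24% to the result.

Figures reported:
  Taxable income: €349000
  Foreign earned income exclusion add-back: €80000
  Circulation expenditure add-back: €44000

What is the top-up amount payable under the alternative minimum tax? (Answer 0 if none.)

Ordinary income tax:
  €349000 × 12% = €41880

Alternative minimum tax:
  Adjusted income: €349000 + €80000 + €44000 = €473000
  Less exemption €92000 → base €381000
  €381000 × 24% = €91440

Excess of alternative minimum tax over ordinary income tax: €91440 − €41880 = €49560.

€49560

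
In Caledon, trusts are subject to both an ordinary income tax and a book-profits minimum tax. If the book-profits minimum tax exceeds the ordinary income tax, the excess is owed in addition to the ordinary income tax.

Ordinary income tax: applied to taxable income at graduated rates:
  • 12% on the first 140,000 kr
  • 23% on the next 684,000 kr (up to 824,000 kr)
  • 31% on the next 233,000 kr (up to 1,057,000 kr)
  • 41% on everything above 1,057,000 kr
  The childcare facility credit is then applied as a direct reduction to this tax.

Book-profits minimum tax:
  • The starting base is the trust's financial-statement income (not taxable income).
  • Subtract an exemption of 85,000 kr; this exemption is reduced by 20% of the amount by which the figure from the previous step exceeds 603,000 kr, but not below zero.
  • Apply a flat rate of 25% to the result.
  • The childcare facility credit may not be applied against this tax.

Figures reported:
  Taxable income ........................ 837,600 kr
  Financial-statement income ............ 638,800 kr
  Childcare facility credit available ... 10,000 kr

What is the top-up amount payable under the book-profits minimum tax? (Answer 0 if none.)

0 kr

Ordinary income tax:
  140,000 kr × 12% = 16,800 kr
  684,000 kr × 23% = 157,320 kr
  13,600 kr × 31% = 4,216 kr
  → 178,336 kr
  Less childcare facility credit 10,000 kr → 168,336 kr

Book-profits minimum tax:
  Base (financial-statement income): 638,800 kr
  Exemption: 85,000 kr − 20% × (638,800 kr − 603,000 kr) = 85,000 kr − 7,160 kr = 77,840 kr
  Base: 638,800 kr − 77,840 kr = 560,960 kr
  560,960 kr × 25% = 140,240 kr

140,240 kr ≤ 168,336 kr, so no add-on is due.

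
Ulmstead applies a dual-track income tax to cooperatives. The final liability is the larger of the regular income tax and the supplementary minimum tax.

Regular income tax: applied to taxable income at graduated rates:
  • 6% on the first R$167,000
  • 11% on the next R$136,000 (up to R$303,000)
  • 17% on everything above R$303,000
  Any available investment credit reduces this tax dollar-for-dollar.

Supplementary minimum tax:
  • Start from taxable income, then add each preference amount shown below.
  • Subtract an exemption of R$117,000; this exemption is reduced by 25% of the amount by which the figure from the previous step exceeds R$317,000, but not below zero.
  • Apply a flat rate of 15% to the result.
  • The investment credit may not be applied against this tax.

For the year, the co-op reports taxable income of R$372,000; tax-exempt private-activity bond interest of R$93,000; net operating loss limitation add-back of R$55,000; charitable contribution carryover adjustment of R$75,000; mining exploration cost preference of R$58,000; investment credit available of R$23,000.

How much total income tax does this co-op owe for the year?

R$93,000

Supplementary minimum tax:
  Adjusted income: R$372,000 + R$93,000 + R$55,000 + R$75,000 + R$58,000 = R$653,000
  Exemption: R$117,000 − 25% × (R$653,000 − R$317,000) = R$117,000 − R$84,000 = R$33,000
  Base: R$653,000 − R$33,000 = R$620,000
  R$620,000 × 15% = R$93,000

Regular income tax:
  R$167,000 × 6% = R$10,020
  R$136,000 × 11% = R$14,960
  R$69,000 × 17% = R$11,730
  → R$36,710
  Less investment credit R$23,000 → R$13,710

R$93,000 > R$13,710, so the supplementary minimum tax is the binding amount.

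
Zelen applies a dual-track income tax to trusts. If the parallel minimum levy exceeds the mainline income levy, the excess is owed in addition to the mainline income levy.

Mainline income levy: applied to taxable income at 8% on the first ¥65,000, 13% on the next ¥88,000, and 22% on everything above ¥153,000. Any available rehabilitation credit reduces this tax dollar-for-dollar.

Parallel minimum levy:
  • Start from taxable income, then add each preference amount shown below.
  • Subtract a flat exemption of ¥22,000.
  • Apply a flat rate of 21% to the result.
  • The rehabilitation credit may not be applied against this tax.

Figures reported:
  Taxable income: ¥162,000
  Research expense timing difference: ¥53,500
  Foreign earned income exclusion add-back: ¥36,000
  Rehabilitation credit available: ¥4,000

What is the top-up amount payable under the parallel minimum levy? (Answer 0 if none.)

¥33,575

Mainline income levy:
  ¥65,000 × 8% = ¥5,200
  ¥88,000 × 13% = ¥11,440
  ¥9,000 × 22% = ¥1,980
  → ¥18,620
  Less rehabilitation credit ¥4,000 → ¥14,620

Parallel minimum levy:
  Adjusted income: ¥162,000 + ¥53,500 + ¥36,000 = ¥251,500
  Less exemption ¥22,000 → base ¥229,500
  ¥229,500 × 21% = ¥48,195

Excess of parallel minimum levy over mainline income levy: ¥48,195 − ¥14,620 = ¥33,575.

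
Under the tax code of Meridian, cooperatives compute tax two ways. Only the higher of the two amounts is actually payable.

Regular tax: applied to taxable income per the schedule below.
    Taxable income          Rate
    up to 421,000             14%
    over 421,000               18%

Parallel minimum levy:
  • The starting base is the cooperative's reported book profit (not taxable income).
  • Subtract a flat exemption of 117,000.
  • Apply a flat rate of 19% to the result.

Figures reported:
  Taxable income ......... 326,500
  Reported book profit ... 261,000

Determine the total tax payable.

Parallel minimum levy:
  Base (reported book profit): 261,000
  Less exemption 117,000 → base 144,000
  144,000 × 19% = 27,360

Regular tax:
  326,500 × 14% = 45,710

45,710 > 27,360, so the regular tax governs.

45,710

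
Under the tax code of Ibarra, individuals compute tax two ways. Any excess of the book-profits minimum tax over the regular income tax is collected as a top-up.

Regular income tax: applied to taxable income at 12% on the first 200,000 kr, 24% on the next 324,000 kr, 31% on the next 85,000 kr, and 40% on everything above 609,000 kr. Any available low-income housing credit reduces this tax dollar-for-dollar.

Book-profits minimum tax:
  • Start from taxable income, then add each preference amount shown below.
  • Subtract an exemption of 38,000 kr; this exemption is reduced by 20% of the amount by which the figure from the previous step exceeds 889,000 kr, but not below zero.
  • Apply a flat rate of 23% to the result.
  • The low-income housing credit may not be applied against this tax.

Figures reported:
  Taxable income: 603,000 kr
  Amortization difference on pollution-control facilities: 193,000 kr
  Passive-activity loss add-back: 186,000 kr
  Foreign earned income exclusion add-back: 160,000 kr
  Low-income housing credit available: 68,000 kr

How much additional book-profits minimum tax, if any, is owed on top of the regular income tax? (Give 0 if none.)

Book-profits minimum tax:
  Adjusted income: 603,000 kr + 193,000 kr + 186,000 kr + 160,000 kr = 1,142,000 kr
  Exemption: 20% × (1,142,000 kr − 889,000 kr) = 50,600 kr ≥ 38,000 kr, so the exemption is fully phased out
  Base: 1,142,000 kr − 0 kr = 1,142,000 kr
  1,142,000 kr × 23% = 262,660 kr

Regular income tax:
  200,000 kr × 12% = 24,000 kr
  324,000 kr × 24% = 77,760 kr
  79,000 kr × 31% = 24,490 kr
  → 126,250 kr
  Less low-income housing credit 68,000 kr → 58,250 kr

Excess of book-profits minimum tax over regular income tax: 262,660 kr − 58,250 kr = 204,410 kr.

204,410 kr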